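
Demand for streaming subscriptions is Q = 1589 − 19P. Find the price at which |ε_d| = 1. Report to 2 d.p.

For linear demand Q = a − bP, ε = −bP/(a − bP). |ε| = 1 when bP = a − bP, i.e. P = a/(2b).
P = 1589/(2·19) = 1589/38 = 41.8158.

41.82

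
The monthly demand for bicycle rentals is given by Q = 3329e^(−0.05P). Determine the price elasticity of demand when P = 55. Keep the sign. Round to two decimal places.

At P = 55, Q = 212.816.
dQ/dP = −0.05·3329e^(−0.05P) = −0.05Q = -10.641.
ε = (dQ/dP)(P/Q) = (-10.641)(55/212.816).

-2.75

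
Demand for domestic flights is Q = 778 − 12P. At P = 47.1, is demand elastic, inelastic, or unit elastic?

elastic

Q = 212.800, dQ/dP = -12.
ε = (dQ/dP)(P/Q) ≈ -2.656.
|ε| = 2.66 > 1.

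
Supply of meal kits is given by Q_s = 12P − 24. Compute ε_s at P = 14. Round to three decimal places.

1.167

At P = 14, Q_s = 144.
dQ_s/dP = 12.
ε_s = (dQ_s/dP)(P/Q_s) = (12)(14/144).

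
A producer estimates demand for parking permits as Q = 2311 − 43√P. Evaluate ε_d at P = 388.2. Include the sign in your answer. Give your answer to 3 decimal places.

-0.289

At P = 388.2, Q = 1463.780.
dQ/dP = −43/(2√P) = -1.091.
ε = (dQ/dP)(P/Q) = (-1.091)(388.2/1463.780).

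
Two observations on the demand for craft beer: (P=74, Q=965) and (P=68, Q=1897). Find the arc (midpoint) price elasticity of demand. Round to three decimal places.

-7.707

ΔQ = 1897 − 965 = 932; ΔP = 68 − 74 = -6.
Midpoints: P̄ = 71.00, Q̄ = 1431.0.
ε = (ΔQ/ΔP)(P̄/Q̄) = (932/-6)(71.00/1431.0).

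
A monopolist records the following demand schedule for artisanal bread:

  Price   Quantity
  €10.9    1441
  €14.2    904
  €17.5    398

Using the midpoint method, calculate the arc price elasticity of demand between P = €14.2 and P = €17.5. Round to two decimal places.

-3.73

At P = 14.2, Q = 904; at P = 17.5, Q = 398.
ΔQ = -506, ΔP = 3.3. Midpoints: P̄ = 15.85, Q̄ = 651.0.
ε = (ΔQ/ΔP)(P̄/Q̄) = (-506/3.3)(15.85/651.0).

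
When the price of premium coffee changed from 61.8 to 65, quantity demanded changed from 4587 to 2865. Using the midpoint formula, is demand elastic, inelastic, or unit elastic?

Arc ε ≈ -9.157.
|ε| = 9.16 > 1.

elastic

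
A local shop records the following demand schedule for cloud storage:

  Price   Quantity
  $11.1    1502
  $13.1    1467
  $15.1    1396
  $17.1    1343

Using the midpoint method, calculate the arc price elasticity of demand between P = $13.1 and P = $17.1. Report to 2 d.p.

At P = 13.1, Q = 1467; at P = 17.1, Q = 1343.
ΔQ = -124, ΔP = 4.0. Midpoints: P̄ = 15.10, Q̄ = 1405.0.
ε = (ΔQ/ΔP)(P̄/Q̄) = (-124/4.0)(15.10/1405.0).

-0.33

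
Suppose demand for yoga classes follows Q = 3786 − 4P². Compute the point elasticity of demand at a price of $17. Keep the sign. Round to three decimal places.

At P = 17, Q = 2630.
dQ/dP = −8P = -136.
ε = (dQ/dP)(P/Q) = (-136)(17/2630).
|ε| < 1, so demand is inelastic at this price.

-0.879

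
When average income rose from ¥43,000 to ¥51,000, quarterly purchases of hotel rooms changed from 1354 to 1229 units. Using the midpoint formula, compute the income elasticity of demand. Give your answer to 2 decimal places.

-0.57

ΔQ = -125, ΔI = 8000. Midpoints: Ī = 47,000, Q̄ = 1291.5.
ε_I = (ΔQ/ΔI)(Ī/Q̄) = (-125/8000)(47000/1291.5).
ε_I < 0, so the good is inferior.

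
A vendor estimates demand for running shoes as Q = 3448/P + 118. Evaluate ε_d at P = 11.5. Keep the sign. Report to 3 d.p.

At P = 11.5, Q = 417.826.
dQ/dP = −3448/P² = -26.072.
ε = (dQ/dP)(P/Q) = (-26.072)(11.5/417.826).

-0.718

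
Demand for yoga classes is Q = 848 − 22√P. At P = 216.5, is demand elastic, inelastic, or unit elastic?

inelastic

Q = 524.293, dQ/dP = -0.748.
ε = (dQ/dP)(P/Q) ≈ -0.309.
|ε| = 0.31 < 1.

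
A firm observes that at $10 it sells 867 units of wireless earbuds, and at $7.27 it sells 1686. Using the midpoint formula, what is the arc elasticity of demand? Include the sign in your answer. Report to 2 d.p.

ΔQ = 1686 − 867 = 819; ΔP = 7.27 − 10 = -2.73.
Midpoints: P̄ = 8.63, Q̄ = 1276.5.
ε = (ΔQ/ΔP)(P̄/Q̄) = (819/-2.73)(8.63/1276.5).

-2.03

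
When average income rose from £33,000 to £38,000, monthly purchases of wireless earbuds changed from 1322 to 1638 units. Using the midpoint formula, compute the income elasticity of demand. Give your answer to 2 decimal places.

ΔQ = 316, ΔI = 5000. Midpoints: Ī = 35,500, Q̄ = 1480.0.
ε_I = (ΔQ/ΔI)(Ī/Q̄) = (316/5000)(35500/1480.0).
ε_I > 0, so the good is normal.

1.52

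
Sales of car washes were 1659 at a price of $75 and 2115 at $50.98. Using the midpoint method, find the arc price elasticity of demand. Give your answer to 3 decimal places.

ΔQ = 2115 − 1659 = 456; ΔP = 50.98 − 75 = -24.02.
Midpoints: P̄ = 62.99, Q̄ = 1887.0.
ε = (ΔQ/ΔP)(P̄/Q̄) = (456/-24.02)(62.99/1887.0).

-0.634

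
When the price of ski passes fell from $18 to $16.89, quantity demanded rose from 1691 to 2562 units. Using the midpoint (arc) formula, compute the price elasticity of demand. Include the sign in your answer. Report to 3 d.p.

ΔQ = 2562 − 1691 = 871; ΔP = 16.89 − 18 = -1.11.
Midpoints: P̄ = 17.45, Q̄ = 2126.5.
ε = (ΔQ/ΔP)(P̄/Q̄) = (871/-1.11)(17.45/2126.5).

-6.437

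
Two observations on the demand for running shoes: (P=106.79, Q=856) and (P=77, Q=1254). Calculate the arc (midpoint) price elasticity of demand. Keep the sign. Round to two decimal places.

ΔQ = 1254 − 856 = 398; ΔP = 77 − 106.79 = -29.79.
Midpoints: P̄ = 91.90, Q̄ = 1055.0.
ε = (ΔQ/ΔP)(P̄/Q̄) = (398/-29.79)(91.90/1055.0).

-1.16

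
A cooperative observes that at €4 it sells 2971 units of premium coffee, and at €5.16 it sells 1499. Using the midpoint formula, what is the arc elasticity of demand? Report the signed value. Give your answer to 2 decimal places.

-2.60

ΔQ = 1499 − 2971 = -1472; ΔP = 5.16 − 4 = 1.16.
Midpoints: P̄ = 4.58, Q̄ = 2235.0.
ε = (ΔQ/ΔP)(P̄/Q̄) = (-1472/1.16)(4.58/2235.0).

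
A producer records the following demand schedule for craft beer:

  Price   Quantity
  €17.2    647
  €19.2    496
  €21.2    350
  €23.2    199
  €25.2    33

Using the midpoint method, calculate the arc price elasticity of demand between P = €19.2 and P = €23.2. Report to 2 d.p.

-4.53

At P = 19.2, Q = 496; at P = 23.2, Q = 199.
ΔQ = -297, ΔP = 4.0. Midpoints: P̄ = 21.20, Q̄ = 347.5.
ε = (ΔQ/ΔP)(P̄/Q̄) = (-297/4.0)(21.20/347.5).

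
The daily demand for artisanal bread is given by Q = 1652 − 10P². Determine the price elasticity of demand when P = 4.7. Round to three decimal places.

At P = 4.7, Q = 1431.100.
dQ/dP = −20P = -94.
ε = (dQ/dP)(P/Q) = (-94)(4.7/1431.100).

-0.309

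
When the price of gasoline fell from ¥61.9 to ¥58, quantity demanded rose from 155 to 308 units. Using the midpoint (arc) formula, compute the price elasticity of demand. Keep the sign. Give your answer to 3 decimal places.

ΔQ = 308 − 155 = 153; ΔP = 58 − 61.9 = -3.9.
Midpoints: P̄ = 59.95, Q̄ = 231.5.
ε = (ΔQ/ΔP)(P̄/Q̄) = (153/-3.9)(59.95/231.5).

-10.159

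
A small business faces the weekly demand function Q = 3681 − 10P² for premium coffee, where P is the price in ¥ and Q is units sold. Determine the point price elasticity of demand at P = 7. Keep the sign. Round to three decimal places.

-0.307

At P = 7, Q = 3191.
dQ/dP = −20P = -140.
ε = (dQ/dP)(P/Q) = (-140)(7/3191).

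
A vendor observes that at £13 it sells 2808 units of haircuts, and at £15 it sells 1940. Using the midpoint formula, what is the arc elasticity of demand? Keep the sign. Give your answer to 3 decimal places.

ΔQ = 1940 − 2808 = -868; ΔP = 15 − 13 = 2.
Midpoints: P̄ = 14.00, Q̄ = 2374.0.
ε = (ΔQ/ΔP)(P̄/Q̄) = (-868/2)(14.00/2374.0).

-2.559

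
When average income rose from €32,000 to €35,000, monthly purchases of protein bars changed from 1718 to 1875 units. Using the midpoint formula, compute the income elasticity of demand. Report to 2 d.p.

ΔQ = 157, ΔI = 3000. Midpoints: Ī = 33,500, Q̄ = 1796.5.
ε_I = (ΔQ/ΔI)(Ī/Q̄) = (157/3000)(33500/1796.5).

0.98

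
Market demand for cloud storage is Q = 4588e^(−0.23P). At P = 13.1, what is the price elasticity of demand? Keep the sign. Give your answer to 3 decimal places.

-3.013

At P = 13.1, Q = 225.473.
dQ/dP = −0.23·4588e^(−0.23P) = −0.23Q = -51.859.
ε = (dQ/dP)(P/Q) = (-51.859)(13.1/225.473).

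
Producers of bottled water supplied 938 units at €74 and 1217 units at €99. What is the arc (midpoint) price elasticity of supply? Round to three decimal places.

0.896

ΔQ = 1217 − 938 = 279; ΔP = 99 − 74 = 25.
Midpoints: P̄ = 86.50, Q̄ = 1077.5.
ε_s = (ΔQ/ΔP)(P̄/Q̄) = (279/25)(86.50/1077.5).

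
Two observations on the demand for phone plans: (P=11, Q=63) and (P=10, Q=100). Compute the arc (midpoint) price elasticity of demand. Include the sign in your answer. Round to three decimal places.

ΔQ = 100 − 63 = 37; ΔP = 10 − 11 = -1.
Midpoints: P̄ = 10.50, Q̄ = 81.5.
ε = (ΔQ/ΔP)(P̄/Q̄) = (37/-1)(10.50/81.5).

-4.767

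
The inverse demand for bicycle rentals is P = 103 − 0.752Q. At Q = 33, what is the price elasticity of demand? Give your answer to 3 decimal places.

-3.151

At Q = 33, P = 103 − 0.752(33) = 78.18.
dP/dQ = −0.752, so dQ/dP = 1/(−0.752) = -1.330.
ε = (dQ/dP)(P/Q) = (-1.330)(78.18/33).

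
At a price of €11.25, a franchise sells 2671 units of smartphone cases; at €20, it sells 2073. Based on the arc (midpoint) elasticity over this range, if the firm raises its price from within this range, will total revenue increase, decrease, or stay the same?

Arc ε = (-598/8.75)(15.62/2372.0) ≈ -0.450.
|ε| = 0.45 < 1, so demand is inelastic. A price rise therefore raises total revenue.

increase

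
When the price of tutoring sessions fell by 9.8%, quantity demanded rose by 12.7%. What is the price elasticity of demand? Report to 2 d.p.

-1.30

ε = %ΔQ / %ΔP = (12.7)/(-9.8) = -1.296.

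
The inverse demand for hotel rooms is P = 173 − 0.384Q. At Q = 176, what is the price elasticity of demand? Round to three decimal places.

At Q = 176, P = 173 − 0.384(176) = 105.42.
dP/dQ = −0.384, so dQ/dP = 1/(−0.384) = -2.604.
ε = (dQ/dP)(P/Q) = (-2.604)(105.42/176).

-1.560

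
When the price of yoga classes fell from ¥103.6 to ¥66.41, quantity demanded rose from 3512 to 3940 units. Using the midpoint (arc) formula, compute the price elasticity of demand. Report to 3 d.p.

ΔQ = 3940 − 3512 = 428; ΔP = 66.41 − 103.6 = -37.19.
Midpoints: P̄ = 85.00, Q̄ = 3726.0.
ε = (ΔQ/ΔP)(P̄/Q̄) = (428/-37.19)(85.00/3726.0).

-0.263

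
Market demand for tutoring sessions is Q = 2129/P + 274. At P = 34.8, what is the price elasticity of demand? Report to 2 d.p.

At P = 34.8, Q = 335.178.
dQ/dP = −2129/P² = -1.758.
ε = (dQ/dP)(P/Q) = (-1.758)(34.8/335.178).

-0.18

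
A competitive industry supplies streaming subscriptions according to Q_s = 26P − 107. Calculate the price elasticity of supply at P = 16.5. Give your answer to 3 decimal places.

1.332

At P = 16.5, Q_s = 322.
dQ_s/dP = 26.
ε_s = (dQ_s/dP)(P/Q_s) = (26)(16.5/322).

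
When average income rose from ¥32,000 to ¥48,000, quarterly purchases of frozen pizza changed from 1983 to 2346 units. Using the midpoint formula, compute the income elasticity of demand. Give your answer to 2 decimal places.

ΔQ = 363, ΔI = 16000. Midpoints: Ī = 40,000, Q̄ = 2164.5.
ε_I = (ΔQ/ΔI)(Ī/Q̄) = (363/16000)(40000/2164.5).

0.42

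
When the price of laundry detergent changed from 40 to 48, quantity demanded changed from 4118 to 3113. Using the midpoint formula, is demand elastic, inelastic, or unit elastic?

Arc ε ≈ -1.529.
|ε| = 1.53 > 1.

elastic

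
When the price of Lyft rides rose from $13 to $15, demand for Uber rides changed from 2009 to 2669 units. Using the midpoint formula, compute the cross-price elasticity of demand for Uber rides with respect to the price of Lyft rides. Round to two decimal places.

1.98

ΔQ_x = 2669 − 2009 = 660; ΔP_y = 15 − 13 = 2.
Midpoints: P̄_y = 14.00, Q̄_x = 2339.0.
ε_xy = (ΔQ_x/ΔP_y)(P̄_y/Q̄_x) = (660/2)(14.00/2339.0).
ε_xy > 0, so the goods are substitutes.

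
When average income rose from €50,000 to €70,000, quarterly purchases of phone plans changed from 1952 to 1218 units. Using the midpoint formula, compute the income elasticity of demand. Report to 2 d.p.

ΔQ = -734, ΔI = 20000. Midpoints: Ī = 60,000, Q̄ = 1585.0.
ε_I = (ΔQ/ΔI)(Ī/Q̄) = (-734/20000)(60000/1585.0).
ε_I < 0, so the good is inferior.

-1.39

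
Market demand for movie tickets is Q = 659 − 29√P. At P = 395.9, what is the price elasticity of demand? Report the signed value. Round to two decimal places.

At P = 395.9, Q = 81.980.
dQ/dP = −29/(2√P) = -0.729.
ε = (dQ/dP)(P/Q) = (-0.729)(395.9/81.980).
|ε| > 1, so demand is elastic at this price.

-3.52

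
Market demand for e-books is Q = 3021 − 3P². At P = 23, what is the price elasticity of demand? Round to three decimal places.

-2.213

At P = 23, Q = 1434.
dQ/dP = −6P = -138.
ε = (dQ/dP)(P/Q) = (-138)(23/1434).
|ε| > 1, so demand is elastic at this price.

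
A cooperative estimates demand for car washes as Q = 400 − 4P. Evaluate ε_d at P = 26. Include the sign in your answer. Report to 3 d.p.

At P = 26, Q = 296.
dQ/dP = −4.
ε = (dQ/dP)(P/Q) = (-4)(26/296).

-0.351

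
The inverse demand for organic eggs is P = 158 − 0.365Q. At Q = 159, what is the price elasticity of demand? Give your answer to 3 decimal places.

At Q = 159, P = 158 − 0.365(159) = 99.97.
dP/dQ = −0.365, so dQ/dP = 1/(−0.365) = -2.740.
ε = (dQ/dP)(P/Q) = (-2.740)(99.97/159).

-1.722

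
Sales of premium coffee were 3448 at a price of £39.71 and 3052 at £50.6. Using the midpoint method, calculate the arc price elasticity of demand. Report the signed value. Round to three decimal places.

ΔQ = 3052 − 3448 = -396; ΔP = 50.6 − 39.71 = 10.89.
Midpoints: P̄ = 45.16, Q̄ = 3250.0.
ε = (ΔQ/ΔP)(P̄/Q̄) = (-396/10.89)(45.16/3250.0).

-0.505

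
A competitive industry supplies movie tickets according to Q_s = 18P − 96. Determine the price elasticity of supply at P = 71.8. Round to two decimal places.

1.08

At P = 71.8, Q_s = 1196.40.
dQ_s/dP = 18.
ε_s = (dQ_s/dP)(P/Q_s) = (18)(71.8/1196.40).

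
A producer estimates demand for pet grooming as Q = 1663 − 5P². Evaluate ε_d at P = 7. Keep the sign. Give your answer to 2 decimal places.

At P = 7, Q = 1418.
dQ/dP = −10P = -70.
ε = (dQ/dP)(P/Q) = (-70)(7/1418).

-0.35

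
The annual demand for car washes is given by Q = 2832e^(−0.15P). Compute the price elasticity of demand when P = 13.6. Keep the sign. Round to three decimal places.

At P = 13.6, Q = 368.241.
dQ/dP = −0.15·2832e^(−0.15P) = −0.15Q = -55.236.
ε = (dQ/dP)(P/Q) = (-55.236)(13.6/368.241).
|ε| > 1, so demand is elastic at this price.

-2.040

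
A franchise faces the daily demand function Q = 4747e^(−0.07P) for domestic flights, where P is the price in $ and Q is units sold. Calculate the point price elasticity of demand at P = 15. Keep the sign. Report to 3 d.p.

-1.050

At P = 15, Q = 1661.154.
dQ/dP = −0.07·4747e^(−0.07P) = −0.07Q = -116.281.
ε = (dQ/dP)(P/Q) = (-116.281)(15/1661.154).
|ε| > 1, so demand is elastic at this price.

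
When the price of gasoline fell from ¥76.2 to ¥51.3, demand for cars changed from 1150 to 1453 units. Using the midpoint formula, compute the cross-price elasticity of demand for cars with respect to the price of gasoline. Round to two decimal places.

-0.60

ΔQ_x = 1453 − 1150 = 303; ΔP_y = 51.3 − 76.2 = -24.9.
Midpoints: P̄_y = 63.75, Q̄_x = 1301.5.
ε_xy = (ΔQ_x/ΔP_y)(P̄_y/Q̄_x) = (303/-24.9)(63.75/1301.5).
ε_xy < 0, so the goods are complements.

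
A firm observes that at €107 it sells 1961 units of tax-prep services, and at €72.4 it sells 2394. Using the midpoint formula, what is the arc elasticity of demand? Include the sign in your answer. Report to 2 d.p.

ΔQ = 2394 − 1961 = 433; ΔP = 72.4 − 107 = -34.6.
Midpoints: P̄ = 89.70, Q̄ = 2177.5.
ε = (ΔQ/ΔP)(P̄/Q̄) = (433/-34.6)(89.70/2177.5).

-0.52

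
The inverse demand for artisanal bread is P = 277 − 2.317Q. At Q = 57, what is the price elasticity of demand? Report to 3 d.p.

At Q = 57, P = 277 − 2.317(57) = 144.93.
dP/dQ = −2.317, so dQ/dP = 1/(−2.317) = -0.432.
ε = (dQ/dP)(P/Q) = (-0.432)(144.93/57).

-1.097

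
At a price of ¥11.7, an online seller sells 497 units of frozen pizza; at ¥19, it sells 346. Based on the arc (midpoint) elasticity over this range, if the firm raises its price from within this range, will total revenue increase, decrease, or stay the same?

Arc ε = (-151/7.3)(15.35/421.5) ≈ -0.753.
|ε| = 0.75 < 1, so demand is inelastic. A price rise therefore raises total revenue.

increase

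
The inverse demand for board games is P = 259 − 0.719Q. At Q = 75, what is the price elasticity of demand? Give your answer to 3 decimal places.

At Q = 75, P = 259 − 0.719(75) = 205.07.
dP/dQ = −0.719, so dQ/dP = 1/(−0.719) = -1.391.
ε = (dQ/dP)(P/Q) = (-1.391)(205.07/75).

-3.803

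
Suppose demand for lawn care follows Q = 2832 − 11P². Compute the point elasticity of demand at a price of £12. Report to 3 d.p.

-2.538

At P = 12, Q = 1248.
dQ/dP = −22P = -264.
ε = (dQ/dP)(P/Q) = (-264)(12/1248).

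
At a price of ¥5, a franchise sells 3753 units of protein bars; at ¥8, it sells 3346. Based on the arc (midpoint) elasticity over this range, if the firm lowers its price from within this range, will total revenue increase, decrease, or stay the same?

Arc ε = (-407/3)(6.50/3549.5) ≈ -0.248.
|ε| = 0.25 < 1, so demand is inelastic. A price cut therefore reduces total revenue.

decrease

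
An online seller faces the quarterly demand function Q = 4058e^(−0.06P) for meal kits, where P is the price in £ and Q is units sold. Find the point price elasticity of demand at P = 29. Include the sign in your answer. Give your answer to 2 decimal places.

-1.74

At P = 29, Q = 712.262.
dQ/dP = −0.06·4058e^(−0.06P) = −0.06Q = -42.736.
ε = (dQ/dP)(P/Q) = (-42.736)(29/712.262).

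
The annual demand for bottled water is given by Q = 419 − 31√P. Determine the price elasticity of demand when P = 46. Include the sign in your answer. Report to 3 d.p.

At P = 46, Q = 208.748.
dQ/dP = −31/(2√P) = -2.285.
ε = (dQ/dP)(P/Q) = (-2.285)(46/208.748).

-0.504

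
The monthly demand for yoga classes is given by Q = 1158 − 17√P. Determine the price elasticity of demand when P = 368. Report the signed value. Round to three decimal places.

At P = 368, Q = 831.883.
dQ/dP = −17/(2√P) = -0.443.
ε = (dQ/dP)(P/Q) = (-0.443)(368/831.883).

-0.196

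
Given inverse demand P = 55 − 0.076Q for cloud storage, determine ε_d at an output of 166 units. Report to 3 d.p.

At Q = 166, P = 55 − 0.076(166) = 42.38.
dP/dQ = −0.076, so dQ/dP = 1/(−0.076) = -13.158.
ε = (dQ/dP)(P/Q) = (-13.158)(42.38/166).

-3.360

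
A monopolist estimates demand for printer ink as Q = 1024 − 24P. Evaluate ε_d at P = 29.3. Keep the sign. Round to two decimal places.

-2.19

At P = 29.3, Q = 320.800.
dQ/dP = −24.
ε = (dQ/dP)(P/Q) = (-24)(29.3/320.800).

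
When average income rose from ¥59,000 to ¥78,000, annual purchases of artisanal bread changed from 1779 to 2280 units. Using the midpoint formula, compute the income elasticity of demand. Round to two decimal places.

0.89

ΔQ = 501, ΔI = 19000. Midpoints: Ī = 68,500, Q̄ = 2029.5.
ε_I = (ΔQ/ΔI)(Ī/Q̄) = (501/19000)(68500/2029.5).
ε_I > 0, so the good is normal.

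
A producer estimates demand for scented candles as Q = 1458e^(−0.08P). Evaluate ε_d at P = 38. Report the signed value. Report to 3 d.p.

-3.040

At P = 38, Q = 69.743.
dQ/dP = −0.08·1458e^(−0.08P) = −0.08Q = -5.579.
ε = (dQ/dP)(P/Q) = (-5.579)(38/69.743).
|ε| > 1, so demand is elastic at this price.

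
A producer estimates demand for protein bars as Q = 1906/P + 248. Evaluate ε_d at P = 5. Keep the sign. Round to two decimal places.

-0.61

At P = 5, Q = 629.200.
dQ/dP = −1906/P² = -76.240.
ε = (dQ/dP)(P/Q) = (-76.240)(5/629.200).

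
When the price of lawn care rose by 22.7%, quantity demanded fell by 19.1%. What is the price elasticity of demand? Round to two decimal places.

ε = %ΔQ / %ΔP = (-19.1)/(22.7) = -0.841.

-0.84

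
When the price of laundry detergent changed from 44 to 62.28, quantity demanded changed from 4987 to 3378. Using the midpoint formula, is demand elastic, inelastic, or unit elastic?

elastic

Arc ε ≈ -1.118.
|ε| = 1.12 > 1.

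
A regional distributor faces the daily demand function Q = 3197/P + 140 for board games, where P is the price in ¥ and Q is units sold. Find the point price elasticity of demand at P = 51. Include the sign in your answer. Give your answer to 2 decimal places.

-0.31

At P = 51, Q = 202.686.
dQ/dP = −3197/P² = -1.229.
ε = (dQ/dP)(P/Q) = (-1.229)(51/202.686).
|ε| < 1, so demand is inelastic at this price.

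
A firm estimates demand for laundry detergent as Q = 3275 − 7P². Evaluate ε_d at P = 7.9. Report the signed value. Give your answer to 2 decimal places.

-0.31

At P = 7.9, Q = 2838.130.
dQ/dP = −14P = -110.600.
ε = (dQ/dP)(P/Q) = (-110.600)(7.9/2838.130).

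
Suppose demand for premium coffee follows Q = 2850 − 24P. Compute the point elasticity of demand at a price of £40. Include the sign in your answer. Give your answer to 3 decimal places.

-0.508

At P = 40, Q = 1890.
dQ/dP = −24.
ε = (dQ/dP)(P/Q) = (-24)(40/1890).
|ε| < 1, so demand is inelastic at this price.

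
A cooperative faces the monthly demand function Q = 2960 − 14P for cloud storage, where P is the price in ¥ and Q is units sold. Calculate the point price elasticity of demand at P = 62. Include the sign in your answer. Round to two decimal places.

At P = 62, Q = 2092.
dQ/dP = −14.
ε = (dQ/dP)(P/Q) = (-14)(62/2092).

-0.41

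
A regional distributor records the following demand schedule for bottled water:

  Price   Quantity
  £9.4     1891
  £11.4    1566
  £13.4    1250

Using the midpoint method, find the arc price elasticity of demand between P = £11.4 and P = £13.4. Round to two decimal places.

-1.39

At P = 11.4, Q = 1566; at P = 13.4, Q = 1250.
ΔQ = -316, ΔP = 2.0. Midpoints: P̄ = 12.40, Q̄ = 1408.0.
ε = (ΔQ/ΔP)(P̄/Q̄) = (-316/2.0)(12.40/1408.0).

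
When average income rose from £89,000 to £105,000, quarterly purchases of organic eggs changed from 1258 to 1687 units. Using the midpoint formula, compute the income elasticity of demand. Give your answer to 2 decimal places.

1.77

ΔQ = 429, ΔI = 16000. Midpoints: Ī = 97,000, Q̄ = 1472.5.
ε_I = (ΔQ/ΔI)(Ī/Q̄) = (429/16000)(97000/1472.5).
ε_I > 0, so the good is normal.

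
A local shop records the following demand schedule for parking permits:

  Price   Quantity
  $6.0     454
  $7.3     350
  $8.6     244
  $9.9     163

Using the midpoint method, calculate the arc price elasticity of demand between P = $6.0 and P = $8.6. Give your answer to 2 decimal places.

At P = 6.0, Q = 454; at P = 8.6, Q = 244.
ΔQ = -210, ΔP = 2.6. Midpoints: P̄ = 7.30, Q̄ = 349.0.
ε = (ΔQ/ΔP)(P̄/Q̄) = (-210/2.6)(7.30/349.0).

-1.69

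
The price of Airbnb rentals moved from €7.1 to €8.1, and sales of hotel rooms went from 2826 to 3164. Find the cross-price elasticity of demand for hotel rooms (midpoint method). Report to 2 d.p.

0.86

ΔQ_x = 3164 − 2826 = 338; ΔP_y = 8.1 − 7.1 = 1.
Midpoints: P̄_y = 7.60, Q̄_x = 2995.0.
ε_xy = (ΔQ_x/ΔP_y)(P̄_y/Q̄_x) = (338/1)(7.60/2995.0).
ε_xy > 0, so the goods are substitutes.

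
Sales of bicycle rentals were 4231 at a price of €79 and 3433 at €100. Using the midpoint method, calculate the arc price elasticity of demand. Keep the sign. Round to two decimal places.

-0.89

ΔQ = 3433 − 4231 = -798; ΔP = 100 − 79 = 21.
Midpoints: P̄ = 89.50, Q̄ = 3832.0.
ε = (ΔQ/ΔP)(P̄/Q̄) = (-798/21)(89.50/3832.0).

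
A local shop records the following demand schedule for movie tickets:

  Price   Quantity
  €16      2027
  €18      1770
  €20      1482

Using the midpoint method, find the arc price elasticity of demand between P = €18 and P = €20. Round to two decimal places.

-1.68

At P = 18, Q = 1770; at P = 20, Q = 1482.
ΔQ = -288, ΔP = 2. Midpoints: P̄ = 19.00, Q̄ = 1626.0.
ε = (ΔQ/ΔP)(P̄/Q̄) = (-288/2)(19.00/1626.0).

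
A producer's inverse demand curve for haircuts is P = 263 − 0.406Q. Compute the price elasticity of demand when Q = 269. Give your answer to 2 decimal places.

At Q = 269, P = 263 − 0.406(269) = 153.79.
dP/dQ = −0.406, so dQ/dP = 1/(−0.406) = -2.463.
ε = (dQ/dP)(P/Q) = (-2.463)(153.79/269).

-1.41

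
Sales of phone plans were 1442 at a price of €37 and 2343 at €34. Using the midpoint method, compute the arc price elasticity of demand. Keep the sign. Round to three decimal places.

ΔQ = 2343 − 1442 = 901; ΔP = 34 − 37 = -3.
Midpoints: P̄ = 35.50, Q̄ = 1892.5.
ε = (ΔQ/ΔP)(P̄/Q̄) = (901/-3)(35.50/1892.5).

-5.634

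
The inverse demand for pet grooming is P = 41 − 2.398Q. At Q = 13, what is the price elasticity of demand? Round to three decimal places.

At Q = 13, P = 41 − 2.398(13) = 9.83.
dP/dQ = −2.398, so dQ/dP = 1/(−2.398) = -0.417.
ε = (dQ/dP)(P/Q) = (-0.417)(9.83/13).

-0.315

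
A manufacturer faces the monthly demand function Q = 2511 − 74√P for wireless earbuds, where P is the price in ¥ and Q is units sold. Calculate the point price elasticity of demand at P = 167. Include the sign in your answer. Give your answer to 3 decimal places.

At P = 167, Q = 1554.709.
dQ/dP = −74/(2√P) = -2.863.
ε = (dQ/dP)(P/Q) = (-2.863)(167/1554.709).
|ε| < 1, so demand is inelastic at this price.

-0.308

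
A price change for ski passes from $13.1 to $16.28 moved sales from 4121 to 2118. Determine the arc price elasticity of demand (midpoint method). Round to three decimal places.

ΔQ = 2118 − 4121 = -2003; ΔP = 16.28 − 13.1 = 3.18.
Midpoints: P̄ = 14.69, Q̄ = 3119.5.
ε = (ΔQ/ΔP)(P̄/Q̄) = (-2003/3.18)(14.69/3119.5).

-2.966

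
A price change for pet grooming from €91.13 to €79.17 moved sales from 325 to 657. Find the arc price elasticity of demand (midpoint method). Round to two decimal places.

ΔQ = 657 − 325 = 332; ΔP = 79.17 − 91.13 = -11.96.
Midpoints: P̄ = 85.15, Q̄ = 491.0.
ε = (ΔQ/ΔP)(P̄/Q̄) = (332/-11.96)(85.15/491.0).

-4.81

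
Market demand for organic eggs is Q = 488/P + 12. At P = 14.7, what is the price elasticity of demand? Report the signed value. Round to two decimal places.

-0.73

At P = 14.7, Q = 45.197.
dQ/dP = −488/P² = -2.258.
ε = (dQ/dP)(P/Q) = (-2.258)(14.7/45.197).
|ε| < 1, so demand is inelastic at this price.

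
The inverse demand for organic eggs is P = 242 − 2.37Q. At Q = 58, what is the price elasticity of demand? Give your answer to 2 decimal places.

-0.76

At Q = 58, P = 242 − 2.37(58) = 104.54.
dP/dQ = −2.37, so dQ/dP = 1/(−2.37) = -0.422.
ε = (dQ/dP)(P/Q) = (-0.422)(104.54/58).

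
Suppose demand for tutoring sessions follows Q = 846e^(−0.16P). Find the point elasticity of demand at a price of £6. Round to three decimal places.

-0.960

At P = 6, Q = 323.927.
dQ/dP = −0.16·846e^(−0.16P) = −0.16Q = -51.828.
ε = (dQ/dP)(P/Q) = (-51.828)(6/323.927).
|ε| < 1, so demand is inelastic at this price.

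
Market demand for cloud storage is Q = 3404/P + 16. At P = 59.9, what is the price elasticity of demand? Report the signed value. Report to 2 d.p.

-0.78

At P = 59.9, Q = 72.828.
dQ/dP = −3404/P² = -0.949.
ε = (dQ/dP)(P/Q) = (-0.949)(59.9/72.828).
|ε| < 1, so demand is inelastic at this price.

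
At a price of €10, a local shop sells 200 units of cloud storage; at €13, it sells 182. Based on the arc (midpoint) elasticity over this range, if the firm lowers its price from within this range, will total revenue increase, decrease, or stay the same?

Arc ε = (-18/3)(11.50/191.0) ≈ -0.361.
|ε| = 0.36 < 1, so demand is inelastic. A price cut therefore reduces total revenue.

decrease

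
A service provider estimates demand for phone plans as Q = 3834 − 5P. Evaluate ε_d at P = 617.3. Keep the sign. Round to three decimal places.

-4.129

At P = 617.3, Q = 747.500.
dQ/dP = −5.
ε = (dQ/dP)(P/Q) = (-5)(617.3/747.500).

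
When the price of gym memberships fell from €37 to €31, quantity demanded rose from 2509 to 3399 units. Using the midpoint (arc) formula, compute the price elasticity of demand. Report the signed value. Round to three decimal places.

ΔQ = 3399 − 2509 = 890; ΔP = 31 − 37 = -6.
Midpoints: P̄ = 34.00, Q̄ = 2954.0.
ε = (ΔQ/ΔP)(P̄/Q̄) = (890/-6)(34.00/2954.0).

-1.707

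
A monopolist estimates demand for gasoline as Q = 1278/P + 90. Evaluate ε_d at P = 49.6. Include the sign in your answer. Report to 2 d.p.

-0.22

At P = 49.6, Q = 115.766.
dQ/dP = −1278/P² = -0.519.
ε = (dQ/dP)(P/Q) = (-0.519)(49.6/115.766).
|ε| < 1, so demand is inelastic at this price.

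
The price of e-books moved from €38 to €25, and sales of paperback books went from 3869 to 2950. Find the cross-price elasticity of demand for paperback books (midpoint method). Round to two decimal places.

0.65

ΔQ_x = 2950 − 3869 = -919; ΔP_y = 25 − 38 = -13.
Midpoints: P̄_y = 31.50, Q̄_x = 3409.5.
ε_xy = (ΔQ_x/ΔP_y)(P̄_y/Q̄_x) = (-919/-13)(31.50/3409.5).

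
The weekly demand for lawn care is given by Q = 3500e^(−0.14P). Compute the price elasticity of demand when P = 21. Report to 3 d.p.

At P = 21, Q = 185.030.
dQ/dP = −0.14·3500e^(−0.14P) = −0.14Q = -25.904.
ε = (dQ/dP)(P/Q) = (-25.904)(21/185.030).

-2.940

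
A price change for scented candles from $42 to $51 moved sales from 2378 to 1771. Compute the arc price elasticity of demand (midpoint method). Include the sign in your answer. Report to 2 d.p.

-1.51

ΔQ = 1771 − 2378 = -607; ΔP = 51 − 42 = 9.
Midpoints: P̄ = 46.50, Q̄ = 2074.5.
ε = (ΔQ/ΔP)(P̄/Q̄) = (-607/9)(46.50/2074.5).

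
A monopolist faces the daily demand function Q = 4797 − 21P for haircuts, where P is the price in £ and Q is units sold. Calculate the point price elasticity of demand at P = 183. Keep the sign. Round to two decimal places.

At P = 183, Q = 954.
dQ/dP = −21.
ε = (dQ/dP)(P/Q) = (-21)(183/954).

-4.03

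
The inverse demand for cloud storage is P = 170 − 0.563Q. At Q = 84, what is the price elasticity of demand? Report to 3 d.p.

At Q = 84, P = 170 − 0.563(84) = 122.71.
dP/dQ = −0.563, so dQ/dP = 1/(−0.563) = -1.776.
ε = (dQ/dP)(P/Q) = (-1.776)(122.71/84).

-2.595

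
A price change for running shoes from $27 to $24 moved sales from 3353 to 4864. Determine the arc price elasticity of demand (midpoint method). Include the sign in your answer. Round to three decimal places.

-3.126

ΔQ = 4864 − 3353 = 1511; ΔP = 24 − 27 = -3.
Midpoints: P̄ = 25.50, Q̄ = 4108.5.
ε = (ΔQ/ΔP)(P̄/Q̄) = (1511/-3)(25.50/4108.5).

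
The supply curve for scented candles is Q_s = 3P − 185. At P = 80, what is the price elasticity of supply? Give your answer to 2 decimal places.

At P = 80, Q_s = 55.
dQ_s/dP = 3.
ε_s = (dQ_s/dP)(P/Q_s) = (3)(80/55).

4.36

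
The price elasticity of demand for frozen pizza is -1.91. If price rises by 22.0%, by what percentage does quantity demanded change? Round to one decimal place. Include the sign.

%ΔQ ≈ ε × %ΔP = (-1.91)(22.0%) = -42.02%.

-42.0%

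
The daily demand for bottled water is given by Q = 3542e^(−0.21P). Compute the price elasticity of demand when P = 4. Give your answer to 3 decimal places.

-0.840

At P = 4, Q = 1529.119.
dQ/dP = −0.21·3542e^(−0.21P) = −0.21Q = -321.115.
ε = (dQ/dP)(P/Q) = (-321.115)(4/1529.119).
|ε| < 1, so demand is inelastic at this price.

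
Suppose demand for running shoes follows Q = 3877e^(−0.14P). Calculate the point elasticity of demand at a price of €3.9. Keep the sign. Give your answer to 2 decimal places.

At P = 3.9, Q = 2245.800.
dQ/dP = −0.14·3877e^(−0.14P) = −0.14Q = -314.412.
ε = (dQ/dP)(P/Q) = (-314.412)(3.9/2245.800).

-0.55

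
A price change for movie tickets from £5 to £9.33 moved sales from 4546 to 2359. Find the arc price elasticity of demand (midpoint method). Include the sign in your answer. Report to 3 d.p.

-1.048

ΔQ = 2359 − 4546 = -2187; ΔP = 9.33 − 5 = 4.33.
Midpoints: P̄ = 7.17, Q̄ = 3452.5.
ε = (ΔQ/ΔP)(P̄/Q̄) = (-2187/4.33)(7.17/3452.5).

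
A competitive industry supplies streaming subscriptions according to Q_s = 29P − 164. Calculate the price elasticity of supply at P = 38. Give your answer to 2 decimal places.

At P = 38, Q_s = 938.
dQ_s/dP = 29.
ε_s = (dQ_s/dP)(P/Q_s) = (29)(38/938).

1.17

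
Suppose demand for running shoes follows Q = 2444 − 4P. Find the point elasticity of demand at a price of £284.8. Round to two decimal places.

-0.87

At P = 284.8, Q = 1304.800.
dQ/dP = −4.
ε = (dQ/dP)(P/Q) = (-4)(284.8/1304.800).
|ε| < 1, so demand is inelastic at this price.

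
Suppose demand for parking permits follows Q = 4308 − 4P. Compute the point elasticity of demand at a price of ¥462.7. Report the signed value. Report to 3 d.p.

-0.753

At P = 462.7, Q = 2457.200.
dQ/dP = −4.
ε = (dQ/dP)(P/Q) = (-4)(462.7/2457.200).
|ε| < 1, so demand is inelastic at this price.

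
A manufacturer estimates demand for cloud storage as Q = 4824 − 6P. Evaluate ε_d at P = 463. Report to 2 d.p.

At P = 463, Q = 2046.
dQ/dP = −6.
ε = (dQ/dP)(P/Q) = (-6)(463/2046).
|ε| > 1, so demand is elastic at this price.

-1.36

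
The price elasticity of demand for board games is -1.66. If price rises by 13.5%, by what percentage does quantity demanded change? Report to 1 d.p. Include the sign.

%ΔQ ≈ ε × %ΔP = (-1.66)(13.5%) = -22.41%.

-22.4%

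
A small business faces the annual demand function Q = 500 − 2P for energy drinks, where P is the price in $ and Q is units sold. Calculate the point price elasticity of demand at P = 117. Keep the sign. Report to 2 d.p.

At P = 117, Q = 266.
dQ/dP = −2.
ε = (dQ/dP)(P/Q) = (-2)(117/266).

-0.88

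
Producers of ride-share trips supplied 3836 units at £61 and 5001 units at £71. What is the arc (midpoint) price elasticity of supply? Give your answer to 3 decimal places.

1.740

ΔQ = 5001 − 3836 = 1165; ΔP = 71 − 61 = 10.
Midpoints: P̄ = 66.00, Q̄ = 4418.5.
ε_s = (ΔQ/ΔP)(P̄/Q̄) = (1165/10)(66.00/4418.5).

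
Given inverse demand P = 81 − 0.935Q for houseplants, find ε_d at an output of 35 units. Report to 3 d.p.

At Q = 35, P = 81 − 0.935(35) = 48.27.
dP/dQ = −0.935, so dQ/dP = 1/(−0.935) = -1.070.
ε = (dQ/dP)(P/Q) = (-1.070)(48.27/35).

-1.475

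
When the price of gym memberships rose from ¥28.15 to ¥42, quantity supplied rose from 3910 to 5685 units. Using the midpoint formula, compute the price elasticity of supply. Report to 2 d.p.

ΔQ = 5685 − 3910 = 1775; ΔP = 42 − 28.15 = 13.85.
Midpoints: P̄ = 35.08, Q̄ = 4797.5.
ε_s = (ΔQ/ΔP)(P̄/Q̄) = (1775/13.85)(35.08/4797.5).

0.94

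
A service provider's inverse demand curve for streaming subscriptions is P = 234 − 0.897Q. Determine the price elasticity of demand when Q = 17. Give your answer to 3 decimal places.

-14.345

At Q = 17, P = 234 − 0.897(17) = 218.75.
dP/dQ = −0.897, so dQ/dP = 1/(−0.897) = -1.115.
ε = (dQ/dP)(P/Q) = (-1.115)(218.75/17).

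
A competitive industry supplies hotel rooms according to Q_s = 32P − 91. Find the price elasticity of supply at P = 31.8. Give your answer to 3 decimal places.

At P = 31.8, Q_s = 926.60.
dQ_s/dP = 32.
ε_s = (dQ_s/dP)(P/Q_s) = (32)(31.8/926.60).

1.098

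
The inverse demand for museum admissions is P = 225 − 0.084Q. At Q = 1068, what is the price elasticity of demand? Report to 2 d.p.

-1.51

At Q = 1068, P = 225 − 0.084(1068) = 135.29.
dP/dQ = −0.084, so dQ/dP = 1/(−0.084) = -11.905.
ε = (dQ/dP)(P/Q) = (-11.905)(135.29/1068).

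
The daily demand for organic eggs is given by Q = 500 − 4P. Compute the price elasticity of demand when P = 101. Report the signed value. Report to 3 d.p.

At P = 101, Q = 96.
dQ/dP = −4.
ε = (dQ/dP)(P/Q) = (-4)(101/96).
|ε| > 1, so demand is elastic at this price.

-4.208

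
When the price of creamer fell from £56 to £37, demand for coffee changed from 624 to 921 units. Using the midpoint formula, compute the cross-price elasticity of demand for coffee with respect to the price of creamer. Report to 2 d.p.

ΔQ_x = 921 − 624 = 297; ΔP_y = 37 − 56 = -19.
Midpoints: P̄_y = 46.50, Q̄_x = 772.5.
ε_xy = (ΔQ_x/ΔP_y)(P̄_y/Q̄_x) = (297/-19)(46.50/772.5).
ε_xy < 0, so the goods are complements.

-0.94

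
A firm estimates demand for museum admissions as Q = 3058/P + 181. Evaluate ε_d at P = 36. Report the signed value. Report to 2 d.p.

At P = 36, Q = 265.944.
dQ/dP = −3058/P² = -2.360.
ε = (dQ/dP)(P/Q) = (-2.360)(36/265.944).

-0.32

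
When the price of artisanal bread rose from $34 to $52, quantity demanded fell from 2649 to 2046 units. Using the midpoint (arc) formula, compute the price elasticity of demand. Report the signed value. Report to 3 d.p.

ΔQ = 2046 − 2649 = -603; ΔP = 52 − 34 = 18.
Midpoints: P̄ = 43.00, Q̄ = 2347.5.
ε = (ΔQ/ΔP)(P̄/Q̄) = (-603/18)(43.00/2347.5).

-0.614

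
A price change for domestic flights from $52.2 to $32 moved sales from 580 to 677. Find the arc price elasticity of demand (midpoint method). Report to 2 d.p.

-0.32

ΔQ = 677 − 580 = 97; ΔP = 32 − 52.2 = -20.2.
Midpoints: P̄ = 42.10, Q̄ = 628.5.
ε = (ΔQ/ΔP)(P̄/Q̄) = (97/-20.2)(42.10/628.5).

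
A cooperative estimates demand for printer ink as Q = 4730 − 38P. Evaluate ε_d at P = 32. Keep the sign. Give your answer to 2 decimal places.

-0.35

At P = 32, Q = 3514.
dQ/dP = −38.
ε = (dQ/dP)(P/Q) = (-38)(32/3514).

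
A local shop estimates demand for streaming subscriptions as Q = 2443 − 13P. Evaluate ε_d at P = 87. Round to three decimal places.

-0.862

At P = 87, Q = 1312.
dQ/dP = −13.
ε = (dQ/dP)(P/Q) = (-13)(87/1312).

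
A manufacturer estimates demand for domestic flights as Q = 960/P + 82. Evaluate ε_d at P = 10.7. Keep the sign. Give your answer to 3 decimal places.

At P = 10.7, Q = 171.720.
dQ/dP = −960/P² = -8.385.
ε = (dQ/dP)(P/Q) = (-8.385)(10.7/171.720).

-0.522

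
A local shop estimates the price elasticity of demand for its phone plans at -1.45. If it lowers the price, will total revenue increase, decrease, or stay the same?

|ε| = 1.45 > 1, so demand is elastic. A price cut therefore raises total revenue.

increase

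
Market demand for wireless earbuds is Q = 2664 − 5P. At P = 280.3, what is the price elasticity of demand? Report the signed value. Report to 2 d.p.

At P = 280.3, Q = 1262.500.
dQ/dP = −5.
ε = (dQ/dP)(P/Q) = (-5)(280.3/1262.500).

-1.11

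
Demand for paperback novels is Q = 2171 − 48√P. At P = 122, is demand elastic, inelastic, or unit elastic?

Q = 1640.823, dQ/dP = -2.173.
ε = (dQ/dP)(P/Q) ≈ -0.162.
|ε| = 0.16 < 1.

inelastic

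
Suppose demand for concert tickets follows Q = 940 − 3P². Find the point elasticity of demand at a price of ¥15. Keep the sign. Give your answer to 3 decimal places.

At P = 15, Q = 265.
dQ/dP = −6P = -90.
ε = (dQ/dP)(P/Q) = (-90)(15/265).

-5.094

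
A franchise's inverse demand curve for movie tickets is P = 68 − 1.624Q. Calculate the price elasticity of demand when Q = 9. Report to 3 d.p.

-3.652

At Q = 9, P = 68 − 1.624(9) = 53.38.
dP/dQ = −1.624, so dQ/dP = 1/(−1.624) = -0.616.
ε = (dQ/dP)(P/Q) = (-0.616)(53.38/9).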